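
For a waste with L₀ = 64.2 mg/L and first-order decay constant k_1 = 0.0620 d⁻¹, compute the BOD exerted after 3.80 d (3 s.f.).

y_t = L₀(1 − e^(−k_1 t)) = 64.2 × (1 − e^(−0.0620×3.80))
= 64.2 × (1 − 0.7901) = 64.2 × 0.2099 = 13.48 mg/L.

y ≈ 13.5 mg/L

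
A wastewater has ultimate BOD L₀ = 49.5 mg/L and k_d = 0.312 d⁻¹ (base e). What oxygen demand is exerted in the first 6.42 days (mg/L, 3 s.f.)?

y ≈ 42.8 mg/L

y_t = L₀(1 − e^(−k_d t)) = 49.5 × (1 − e^(−0.312×6.42))
= 49.5 × (1 − 0.1349) = 49.5 × 0.8651 = 42.82 mg/L.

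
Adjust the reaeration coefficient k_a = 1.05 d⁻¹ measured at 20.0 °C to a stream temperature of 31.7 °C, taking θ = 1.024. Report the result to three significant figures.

k_a ≈ 1.39 d⁻¹

k_a(T₂) = k_a(T₁) · θ^(T₂−T₁) = 1.05 × 1.024^(31.7−20.0)
= 1.05 × 1.024^11.7 = 1.05 × 1.320 = 1.386 d⁻¹.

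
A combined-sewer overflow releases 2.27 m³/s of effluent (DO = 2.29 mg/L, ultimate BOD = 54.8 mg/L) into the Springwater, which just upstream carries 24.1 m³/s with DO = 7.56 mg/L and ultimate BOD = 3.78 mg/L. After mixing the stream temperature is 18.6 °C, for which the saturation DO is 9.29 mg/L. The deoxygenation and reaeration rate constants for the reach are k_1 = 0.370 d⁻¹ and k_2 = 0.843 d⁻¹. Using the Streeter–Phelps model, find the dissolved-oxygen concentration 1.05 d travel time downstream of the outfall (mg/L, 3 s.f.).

Mixed DO = (24.1×7.56 + 2.27×2.29)/(24.1+2.27) = 187.4/26.37 = 7.106 mg/L.
Mixed L₀ = (24.1×3.78 + 2.27×54.8)/(26.37) = 215.5/26.37 = 8.172 mg/L.
Initial deficit D₀ = C_s − DO₀ = 9.29 − 7.106 = 2.184 mg/L.
D(1.05) = [0.370×8.172/(0.843−0.370)](e^(−0.370×1.05) − e^(−0.843×1.05)) + 2.184 e^(−0.843×1.05)
= 6.392 × (0.6781 − 0.4127) + 2.184 × 0.4127 = 2.598 mg/L.
DO = 9.29 − 2.598 = 6.692 mg/L.

DO ≈ 6.69 mg/L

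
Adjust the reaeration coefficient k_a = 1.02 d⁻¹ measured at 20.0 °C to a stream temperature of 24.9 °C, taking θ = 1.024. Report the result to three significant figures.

k_a(T₂) = k_a(T₁) · θ^(T₂−T₁) = 1.02 × 1.024^(24.9−20.0)
= 1.02 × 1.024^4.90 = 1.02 × 1.123 = 1.146 d⁻¹.

k_a ≈ 1.15 d⁻¹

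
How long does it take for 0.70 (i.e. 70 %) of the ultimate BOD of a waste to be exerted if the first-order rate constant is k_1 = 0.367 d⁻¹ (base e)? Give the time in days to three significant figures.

t ≈ 3.28 d

y/L₀ = 1 − e^(−k_1 t) = 0.70 ⇒ e^(−k_1 t) = 0.300
t = −ln(0.300) / 0.367 = 1.204 / 0.367 = 3.281 d.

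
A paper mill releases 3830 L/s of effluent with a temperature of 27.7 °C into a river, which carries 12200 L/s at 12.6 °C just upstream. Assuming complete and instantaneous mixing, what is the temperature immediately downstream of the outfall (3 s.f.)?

16.2 °C

Flow-weighted mixing: C = (Q_r C_r + Q_w C_w)/(Q_r + Q_w)
= (12200×12.6 + 3830×27.7)/(12200 + 3830) = 259800/16030 = 16.21 °C.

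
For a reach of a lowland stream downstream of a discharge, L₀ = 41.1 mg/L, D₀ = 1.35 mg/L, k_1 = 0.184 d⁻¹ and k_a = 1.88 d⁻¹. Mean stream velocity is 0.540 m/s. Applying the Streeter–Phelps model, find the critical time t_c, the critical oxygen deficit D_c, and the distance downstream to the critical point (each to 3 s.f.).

t_c ≈ 1.16 d; D_c ≈ 3.25 mg/L; x_c ≈ 54.0 km

At the critical point dD/dt = 0, so k_1 L₀ e^(−k_1 t) = k_a D. Substituting D(t) from the Streeter–Phelps equation and solving for t gives
t_c = ln[(k_a/k_1)(1 − D₀(k_a−k_1)/(k_1 L₀))] / (k_a−k_1).
Here k_a−k_1 = 1.696 d⁻¹ and 1 − D₀(k_a−k_1)/(k_1 L₀) = 1 − 1.35×1.696/(0.184×41.1) = 0.6972, so
t_c = ln(10.22 × 0.6972) / 1.696 = 1.963 / 1.696 = 1.158 d.
L(t_c) = L₀ e^(−k_1 t_c) = 41.1 × 0.8081 = 33.21 mg/L, and at the critical point k_a D_c = k_1 L, so D_c = (0.184/1.88) × 33.21 = 3.251 mg/L.
x_c = v t_c = 0.540 m/s × 1.158 d × 86400 s/d = 54010 m ≈ 54.0 km.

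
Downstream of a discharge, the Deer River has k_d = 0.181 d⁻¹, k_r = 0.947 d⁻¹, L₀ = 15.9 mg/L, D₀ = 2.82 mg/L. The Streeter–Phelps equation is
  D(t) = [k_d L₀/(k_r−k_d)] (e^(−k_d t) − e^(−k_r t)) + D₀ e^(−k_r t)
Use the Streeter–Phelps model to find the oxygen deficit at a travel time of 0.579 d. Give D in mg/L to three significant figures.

k_d L₀/(k_r−k_d) = 0.181×15.9/(0.947−0.181) = 2.878/0.7660 = 3.757 mg/L.
e^(−k_d t) = e^(−0.181×0.5790) = 0.9005; e^(−k_r t) = e^(−0.947×0.5790) = 0.5779.
D = 3.757 × (0.9005 − 0.5779) + 2.82 × 0.5779 = 1.212 + 1.630 = 2.842 mg/L.

D ≈ 2.84 mg/L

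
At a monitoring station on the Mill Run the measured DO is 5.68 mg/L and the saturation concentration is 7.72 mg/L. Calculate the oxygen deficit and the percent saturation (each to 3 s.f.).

D ≈ 2.04 mg/L; 73.6 % saturation

D = C_s − C = 7.72 − 5.68 = 2.04 mg/L.
% saturation = 5.68/7.72 × 100 = 73.6 %.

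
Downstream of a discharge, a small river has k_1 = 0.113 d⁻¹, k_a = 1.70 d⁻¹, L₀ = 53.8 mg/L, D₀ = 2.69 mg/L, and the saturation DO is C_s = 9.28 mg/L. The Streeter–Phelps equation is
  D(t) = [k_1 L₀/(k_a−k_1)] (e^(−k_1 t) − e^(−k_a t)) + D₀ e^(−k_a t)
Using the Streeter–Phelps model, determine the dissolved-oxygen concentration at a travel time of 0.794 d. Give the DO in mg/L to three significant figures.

DO ≈ 6.07 mg/L

k_1 L₀/(k_a−k_1) = 0.113×53.8/(1.70−0.113) = 6.079/1.587 = 3.831 mg/L.
e^(−k_1 t) = e^(−0.113×0.7940) = 0.9142; e^(−k_a t) = e^(−1.70×0.7940) = 0.2593.
D = 3.831 × (0.9142 − 0.2593) + 2.69 × 0.2593 = 2.509 + 0.6975 = 3.206 mg/L.
DO = C_s − D = 9.28 − 3.206 = 6.074 mg/L.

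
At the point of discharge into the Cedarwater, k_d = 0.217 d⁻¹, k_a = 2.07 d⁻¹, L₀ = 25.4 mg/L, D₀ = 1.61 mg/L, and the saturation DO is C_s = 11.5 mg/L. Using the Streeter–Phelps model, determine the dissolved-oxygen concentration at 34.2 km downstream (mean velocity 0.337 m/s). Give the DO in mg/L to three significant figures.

DO ≈ 9.31 mg/L

Travel time t = x/v = 34.2 km / (0.337 m/s) = 34200 m / 0.337 m/s = 101500 s = 1.175 d.
k_d L₀/(k_a−k_d) = 0.217×25.4/(2.07−0.217) = 5.512/1.853 = 2.975 mg/L.
e^(−k_d t) = e^(−0.217×1.175) = 0.7750; e^(−k_a t) = e^(−2.07×1.175) = 0.08792.
D = 2.975 × (0.7750 − 0.08792) + 1.61 × 0.08792 = 2.044 + 0.1415 = 2.185 mg/L.
DO = C_s − D = 11.5 − 2.185 = 9.315 mg/L.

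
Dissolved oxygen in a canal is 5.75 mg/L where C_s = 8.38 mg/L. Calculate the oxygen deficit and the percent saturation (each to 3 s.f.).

D = C_s − C = 8.38 − 5.75 = 2.63 mg/L.
% saturation = 5.75/8.38 × 100 = 68.6 %.

D ≈ 2.63 mg/L; 68.6 % saturation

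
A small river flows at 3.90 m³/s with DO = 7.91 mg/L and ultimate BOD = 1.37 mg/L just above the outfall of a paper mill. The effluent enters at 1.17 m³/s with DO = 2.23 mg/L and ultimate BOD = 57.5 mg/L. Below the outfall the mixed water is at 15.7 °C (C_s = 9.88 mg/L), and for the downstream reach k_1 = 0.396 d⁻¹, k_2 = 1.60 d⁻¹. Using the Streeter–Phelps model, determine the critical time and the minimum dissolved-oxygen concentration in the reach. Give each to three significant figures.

t_c ≈ 0.170 d; minimum DO ≈ 6.57 mg/L

Mixed DO = (3.90×7.91 + 1.17×2.23)/(3.90+1.17) = 33.46/5.070 = 6.599 mg/L.
Mixed L₀ = (3.90×1.37 + 1.17×57.5)/(5.070) = 72.62/5.070 = 14.32 mg/L.
Initial deficit D₀ = C_s − DO₀ = 9.88 − 6.599 = 3.281 mg/L.
t_c = (1/1.204) ln[(1.60/0.396)(1 − 3.281×1.204/(0.396×14.32))] = 0.8306 × ln(1.227) = 0.1696 d.
D_c = (0.396/1.60) × 14.32 × e^(−0.396×0.1696) = 0.2475 × 14.32 × 0.9350 = 3.315 mg/L.
Minimum DO = 9.88 − 3.315 = 6.565 mg/L.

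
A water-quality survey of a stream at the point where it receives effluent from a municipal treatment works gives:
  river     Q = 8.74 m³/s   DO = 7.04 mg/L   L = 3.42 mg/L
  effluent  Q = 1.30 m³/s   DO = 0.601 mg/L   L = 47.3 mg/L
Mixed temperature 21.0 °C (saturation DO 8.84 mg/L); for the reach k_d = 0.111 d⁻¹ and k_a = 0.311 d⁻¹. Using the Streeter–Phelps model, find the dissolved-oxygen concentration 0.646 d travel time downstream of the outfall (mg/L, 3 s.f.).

DO ≈ 6.12 mg/L

Mixed DO = (8.74×7.04 + 1.30×0.601)/(8.74+1.30) = 62.31/10.04 = 6.206 mg/L.
Mixed L₀ = (8.74×3.42 + 1.30×47.3)/(10.04) = 91.38/10.04 = 9.102 mg/L.
Initial deficit D₀ = C_s − DO₀ = 8.84 − 6.206 = 2.634 mg/L.
D(0.646) = [0.111×9.102/(0.311−0.111)](e^(−0.111×0.646) − e^(−0.311×0.646)) + 2.634 e^(−0.311×0.646)
= 5.051 × (0.9308 − 0.8180) + 2.634 × 0.8180 = 2.724 mg/L.
DO = 8.84 − 2.724 = 6.116 mg/L.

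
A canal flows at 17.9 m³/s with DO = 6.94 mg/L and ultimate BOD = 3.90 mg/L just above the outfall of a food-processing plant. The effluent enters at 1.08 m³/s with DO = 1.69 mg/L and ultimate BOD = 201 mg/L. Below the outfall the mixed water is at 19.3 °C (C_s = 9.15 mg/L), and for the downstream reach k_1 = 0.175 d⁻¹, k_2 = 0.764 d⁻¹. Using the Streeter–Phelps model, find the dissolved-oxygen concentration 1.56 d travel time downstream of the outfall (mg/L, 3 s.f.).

Mixed DO = (17.9×6.94 + 1.08×1.69)/(17.9+1.08) = 126.1/18.98 = 6.641 mg/L.
Mixed L₀ = (17.9×3.90 + 1.08×201)/(18.98) = 286.9/18.98 = 15.12 mg/L.
Initial deficit D₀ = C_s − DO₀ = 9.15 − 6.641 = 2.509 mg/L.
D(1.56) = [0.175×15.12/(0.764−0.175)](e^(−0.175×1.56) − e^(−0.764×1.56)) + 2.509 e^(−0.764×1.56)
= 4.491 × (0.7611 − 0.3037) + 2.509 × 0.3037 = 2.816 mg/L.
DO = 9.15 − 2.816 = 6.334 mg/L.

DO ≈ 6.33 mg/L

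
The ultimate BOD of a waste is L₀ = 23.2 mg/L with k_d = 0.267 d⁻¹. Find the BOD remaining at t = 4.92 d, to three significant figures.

L_t = L₀ e^(−k_d t) = 23.2 × e^(−0.267×4.92) = 23.2 × 0.2688 = 6.237 mg/L.

L ≈ 6.24 mg/L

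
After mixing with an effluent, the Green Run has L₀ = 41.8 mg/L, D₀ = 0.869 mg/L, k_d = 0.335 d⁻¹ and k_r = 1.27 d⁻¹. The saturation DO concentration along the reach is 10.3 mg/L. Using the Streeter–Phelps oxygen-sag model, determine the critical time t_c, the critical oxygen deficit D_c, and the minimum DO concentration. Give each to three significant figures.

At the critical point dD/dt = 0, so k_d L₀ e^(−k_d t) = k_r D. Substituting D(t) from the Streeter–Phelps equation and solving for t gives
t_c = ln[(k_r/k_d)(1 − D₀(k_r−k_d)/(k_d L₀))] / (k_r−k_d).
Here k_r−k_d = 0.9350 d⁻¹ and 1 − D₀(k_r−k_d)/(k_d L₀) = 1 − 0.869×0.9350/(0.335×41.8) = 0.9420, so
t_c = ln(3.791 × 0.9420) / 0.9350 = 1.273 / 0.9350 = 1.361 d.
D_c = (k_d/k_r) L₀ e^(−k_d t_c) = (0.335/1.27) × 41.8 × e^(−0.335×1.361) = 0.2638 × 41.8 × 0.6338 = 6.988 mg/L.
Minimum DO = C_s − D_c = 10.3 − 6.988 = 3.312 mg/L.

t_c ≈ 1.36 d; D_c ≈ 6.99 mg/L; min DO ≈ 3.31 mg/L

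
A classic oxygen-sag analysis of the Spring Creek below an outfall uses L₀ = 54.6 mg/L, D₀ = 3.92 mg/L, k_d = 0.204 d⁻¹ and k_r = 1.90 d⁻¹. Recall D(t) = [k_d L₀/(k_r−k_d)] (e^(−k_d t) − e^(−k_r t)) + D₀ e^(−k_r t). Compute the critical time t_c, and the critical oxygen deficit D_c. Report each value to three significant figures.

t_c ≈ 0.780 d; D_c ≈ 5.00 mg/L

t_c = [1/(k_r−k_d)] ln[(k_r/k_d)(1 − D₀(k_r−k_d)/(k_d L₀))]
= [1/(1.90−0.204)] ln[(1.90/0.204)(1 − 3.92×1.696/(0.204×54.6))]
= (1/1.696) ln[9.314 × 0.4031] = 0.5896 × ln(3.755) = 0.5896 × 1.323 = 0.7800 d.
L(t_c) = L₀ e^(−k_d t_c) = 54.6 × 0.8529 = 46.57 mg/L, and at the critical point k_r D_c = k_d L, so D_c = (0.204/1.90) × 46.57 = 5.000 mg/L.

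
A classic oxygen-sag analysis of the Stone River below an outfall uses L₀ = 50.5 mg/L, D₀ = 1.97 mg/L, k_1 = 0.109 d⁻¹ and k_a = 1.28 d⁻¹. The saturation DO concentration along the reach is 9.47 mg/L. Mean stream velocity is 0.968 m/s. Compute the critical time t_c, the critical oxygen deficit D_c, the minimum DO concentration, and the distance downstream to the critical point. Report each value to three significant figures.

t_c ≈ 1.64 d; D_c ≈ 3.60 mg/L; min DO ≈ 5.87 mg/L; x_c ≈ 137 km

With k_a/k_1 = 11.74 and 1 − D₀(k_a−k_1)/(k_1 L₀) = 0.5809,
t_c = ln(11.74 × 0.5809) / (1.28 − 0.109) = ln(6.822) / 1.171 = 1.920/1.171 = 1.640 d.
D_c = (k_1/k_a) L₀ e^(−k_1 t_c) = (0.109/1.28) × 50.5 × e^(−0.109×1.640) = 0.08516 × 50.5 × 0.8363 = 3.597 mg/L.
Minimum DO = C_s − D_c = 9.47 − 3.597 = 5.873 mg/L.
x_c = v t_c = 0.968 m/s × 1.640 d × 86400 s/d = 137100 m ≈ 137 km.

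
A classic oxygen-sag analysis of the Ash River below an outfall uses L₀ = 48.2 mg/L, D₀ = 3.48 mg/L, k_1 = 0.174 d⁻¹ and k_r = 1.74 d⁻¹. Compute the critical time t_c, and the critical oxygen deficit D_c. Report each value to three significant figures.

t_c ≈ 0.800 d; D_c ≈ 4.19 mg/L

With k_r/k_1 = 10.00 and 1 − D₀(k_r−k_1)/(k_1 L₀) = 0.3502,
t_c = ln(10.00 × 0.3502) / (1.74 − 0.174) = ln(3.502) / 1.566 = 1.253/1.566 = 0.8004 d.
D_c = (k_1/k_r) L₀ e^(−k_1 t_c) = (0.174/1.74) × 48.2 × e^(−0.174×0.8004) = 0.1000 × 48.2 × 0.8700 = 4.193 mg/L.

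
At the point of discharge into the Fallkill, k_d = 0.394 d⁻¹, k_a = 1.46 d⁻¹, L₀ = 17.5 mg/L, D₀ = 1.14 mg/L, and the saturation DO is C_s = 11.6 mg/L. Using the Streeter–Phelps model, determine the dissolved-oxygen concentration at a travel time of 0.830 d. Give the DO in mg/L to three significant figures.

k_d L₀/(k_a−k_d) = 0.394×17.5/(1.46−0.394) = 6.895/1.066 = 6.468 mg/L.
e^(−k_d t) = e^(−0.394×0.8300) = 0.7211; e^(−k_a t) = e^(−1.46×0.8300) = 0.2977.
D = 6.468 × (0.7211 − 0.2977) + 1.14 × 0.2977 = 2.739 + 0.3393 = 3.078 mg/L.
DO = C_s − D = 11.6 − 3.078 = 8.522 mg/L.

DO ≈ 8.52 mg/L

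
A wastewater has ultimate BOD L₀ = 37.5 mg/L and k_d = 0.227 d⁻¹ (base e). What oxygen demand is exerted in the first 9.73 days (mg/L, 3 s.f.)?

y_t = L₀(1 − e^(−k_d t)) = 37.5 × (1 − e^(−0.227×9.73))
= 37.5 × (1 − 0.1098) = 37.5 × 0.8902 = 33.38 mg/L.

y ≈ 33.4 mg/L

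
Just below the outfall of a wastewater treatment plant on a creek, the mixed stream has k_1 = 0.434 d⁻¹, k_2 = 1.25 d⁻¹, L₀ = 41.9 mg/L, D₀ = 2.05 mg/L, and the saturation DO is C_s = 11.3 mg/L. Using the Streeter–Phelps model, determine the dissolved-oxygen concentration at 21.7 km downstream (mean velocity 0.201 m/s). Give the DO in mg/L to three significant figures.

DO ≈ 2.59 mg/L

Travel time t = x/v = 21.7 km / (0.201 m/s) = 21700 m / 0.201 m/s = 108000 s = 1.250 d.
k_1 L₀/(k_2−k_1) = 0.434×41.9/(1.25−0.434) = 18.18/0.8160 = 22.29 mg/L.
e^(−k_1 t) = e^(−0.434×1.250) = 0.5814; e^(−k_2 t) = e^(−1.25×1.250) = 0.2097.
D = 22.29 × (0.5814 − 0.2097) + 2.05 × 0.2097 = 8.283 + 0.4300 = 8.713 mg/L.
DO = C_s − D = 11.3 − 8.713 = 2.587 mg/L.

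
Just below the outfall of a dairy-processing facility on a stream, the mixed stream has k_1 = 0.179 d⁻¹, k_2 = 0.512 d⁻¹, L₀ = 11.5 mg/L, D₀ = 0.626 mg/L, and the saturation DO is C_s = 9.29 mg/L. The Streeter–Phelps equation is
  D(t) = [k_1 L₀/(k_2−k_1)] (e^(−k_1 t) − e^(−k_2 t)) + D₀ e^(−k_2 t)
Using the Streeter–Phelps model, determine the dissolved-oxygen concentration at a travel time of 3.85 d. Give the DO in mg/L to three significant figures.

k_1 L₀/(k_2−k_1) = 0.179×11.5/(0.512−0.179) = 2.058/0.3330 = 6.182 mg/L.
e^(−k_1 t) = e^(−0.179×3.850) = 0.5020; e^(−k_2 t) = e^(−0.512×3.850) = 0.1393.
D = 6.182 × (0.5020 − 0.1393) + 0.626 × 0.1393 = 2.242 + 0.08720 = 2.329 mg/L.
DO = C_s − D = 9.29 − 2.329 = 6.961 mg/L.

DO ≈ 6.96 mg/L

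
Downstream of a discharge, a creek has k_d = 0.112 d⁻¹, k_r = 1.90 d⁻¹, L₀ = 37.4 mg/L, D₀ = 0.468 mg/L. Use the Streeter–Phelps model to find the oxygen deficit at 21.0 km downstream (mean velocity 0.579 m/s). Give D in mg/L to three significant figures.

D ≈ 1.39 mg/L

Travel time t = x/v = 21.0 km / (0.579 m/s) = 21000 m / 0.579 m/s = 36270 s = 0.4198 d.
k_d L₀/(k_r−k_d) = 0.112×37.4/(1.90−0.112) = 4.189/1.788 = 2.343 mg/L.
e^(−k_d t) = e^(−0.112×0.4198) = 0.9541; e^(−k_r t) = e^(−1.90×0.4198) = 0.4504.
D = 2.343 × (0.9541 − 0.4504) + 0.468 × 0.4504 = 1.180 + 0.2108 = 1.391 mg/L.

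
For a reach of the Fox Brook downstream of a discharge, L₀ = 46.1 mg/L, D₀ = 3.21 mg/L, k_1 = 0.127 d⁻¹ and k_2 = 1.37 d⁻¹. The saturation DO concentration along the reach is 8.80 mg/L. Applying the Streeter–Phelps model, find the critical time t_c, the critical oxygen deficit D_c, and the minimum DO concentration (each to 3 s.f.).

t_c = [1/(k_2−k_1)] ln[(k_2/k_1)(1 − D₀(k_2−k_1)/(k_1 L₀))]
= [1/(1.37−0.127)] ln[(1.37/0.127)(1 − 3.21×1.243/(0.127×46.1))]
= (1/1.243) ln[10.79 × 0.3185] = 0.8045 × ln(3.436) = 0.8045 × 1.234 = 0.9929 d.
D_c = (k_1/k_2) L₀ e^(−k_1 t_c) = (0.127/1.37) × 46.1 × e^(−0.127×0.9929) = 0.09270 × 46.1 × 0.8815 = 3.767 mg/L.
Minimum DO = C_s − D_c = 8.80 − 3.767 = 5.033 mg/L.

t_c ≈ 0.993 d; D_c ≈ 3.77 mg/L; min DO ≈ 5.03 mg/L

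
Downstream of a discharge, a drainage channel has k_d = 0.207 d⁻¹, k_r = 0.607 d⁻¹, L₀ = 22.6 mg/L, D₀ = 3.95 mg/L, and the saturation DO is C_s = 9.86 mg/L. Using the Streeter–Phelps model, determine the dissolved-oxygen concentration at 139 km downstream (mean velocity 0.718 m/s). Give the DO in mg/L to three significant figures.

DO ≈ 4.49 mg/L

Travel time t = x/v = 139 km / (0.718 m/s) = 139000 m / 0.718 m/s = 193600 s = 2.241 d.
k_d L₀/(k_r−k_d) = 0.207×22.6/(0.607−0.207) = 4.678/0.4000 = 11.70 mg/L.
e^(−k_d t) = e^(−0.207×2.241) = 0.6289; e^(−k_r t) = e^(−0.607×2.241) = 0.2566.
D = 11.70 × (0.6289 − 0.2566) + 3.95 × 0.2566 = 4.354 + 1.014 = 5.367 mg/L.
DO = C_s − D = 9.86 − 5.367 = 4.493 mg/L.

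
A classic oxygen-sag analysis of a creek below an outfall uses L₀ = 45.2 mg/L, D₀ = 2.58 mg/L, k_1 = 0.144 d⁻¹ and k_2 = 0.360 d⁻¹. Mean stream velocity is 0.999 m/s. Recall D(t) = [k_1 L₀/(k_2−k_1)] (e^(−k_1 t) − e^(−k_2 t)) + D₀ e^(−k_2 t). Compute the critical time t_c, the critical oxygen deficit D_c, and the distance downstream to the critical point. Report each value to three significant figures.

t_c = [1/(k_2−k_1)] ln[(k_2/k_1)(1 − D₀(k_2−k_1)/(k_1 L₀))]
= [1/(0.360−0.144)] ln[(0.360/0.144)(1 − 2.58×0.2160/(0.144×45.2))]
= (1/0.2160) ln[2.500 × 0.9144] = 4.630 × ln(2.286) = 4.630 × 0.8268 = 3.828 d.
L(t_c) = L₀ e^(−k_1 t_c) = 45.2 × 0.5763 = 26.05 mg/L, and at the critical point k_2 D_c = k_1 L, so D_c = (0.144/0.360) × 26.05 = 10.42 mg/L.
x_c = v t_c = 0.999 m/s × 3.828 d × 86400 s/d = 330400 m ≈ 330 km.

t_c ≈ 3.83 d; D_c ≈ 10.4 mg/L; x_c ≈ 330 km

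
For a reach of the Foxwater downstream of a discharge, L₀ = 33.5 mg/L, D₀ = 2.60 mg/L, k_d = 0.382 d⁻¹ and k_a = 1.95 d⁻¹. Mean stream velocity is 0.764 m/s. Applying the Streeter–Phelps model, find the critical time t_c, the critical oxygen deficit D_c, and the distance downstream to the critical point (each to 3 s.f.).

At the critical point dD/dt = 0, so k_d L₀ e^(−k_d t) = k_a D. Substituting D(t) from the Streeter–Phelps equation and solving for t gives
t_c = ln[(k_a/k_d)(1 − D₀(k_a−k_d)/(k_d L₀))] / (k_a−k_d).
Here k_a−k_d = 1.568 d⁻¹ and 1 − D₀(k_a−k_d)/(k_d L₀) = 1 − 2.60×1.568/(0.382×33.5) = 0.6814, so
t_c = ln(5.105 × 0.6814) / 1.568 = 1.247 / 1.568 = 0.7950 d.
D_c = (k_d/k_a) L₀ e^(−k_d t_c) = (0.382/1.95) × 33.5 × e^(−0.382×0.7950) = 0.1959 × 33.5 × 0.7381 = 4.844 mg/L.
x_c = v t_c = 0.764 m/s × 0.7950 d × 86400 s/d = 52480 m ≈ 52.5 km.

t_c ≈ 0.795 d; D_c ≈ 4.84 mg/L; x_c ≈ 52.5 km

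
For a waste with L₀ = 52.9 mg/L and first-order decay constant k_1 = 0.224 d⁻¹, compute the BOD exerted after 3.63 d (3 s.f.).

y ≈ 29.4 mg/L

y_t = L₀(1 − e^(−k_1 t)) = 52.9 × (1 − e^(−0.224×3.63))
= 52.9 × (1 − 0.4435) = 52.9 × 0.5565 = 29.44 mg/L.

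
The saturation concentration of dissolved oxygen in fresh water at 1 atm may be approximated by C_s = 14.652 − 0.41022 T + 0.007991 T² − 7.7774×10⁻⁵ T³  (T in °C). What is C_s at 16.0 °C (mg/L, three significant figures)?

C_s = 14.652 − 0.41022×16.0 + 0.007991×16.0² − 7.7774×10⁻⁵×16.0³ = 9.816 mg/L.

C_s ≈ 9.82 mg/L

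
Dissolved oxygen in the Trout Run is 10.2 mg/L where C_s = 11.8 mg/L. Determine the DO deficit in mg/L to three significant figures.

D ≈ 1.60 mg/L

D = C_s − C = 11.8 − 10.2 = 1.60 mg/L.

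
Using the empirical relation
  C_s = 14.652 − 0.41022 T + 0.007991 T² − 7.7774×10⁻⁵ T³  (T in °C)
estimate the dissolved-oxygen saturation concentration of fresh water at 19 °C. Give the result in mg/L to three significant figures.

C_s ≈ 9.21 mg/L

C_s = 14.652 − 0.41022×19 + 0.007991×19² − 7.7774×10⁻⁵×19³ = 9.209 mg/L.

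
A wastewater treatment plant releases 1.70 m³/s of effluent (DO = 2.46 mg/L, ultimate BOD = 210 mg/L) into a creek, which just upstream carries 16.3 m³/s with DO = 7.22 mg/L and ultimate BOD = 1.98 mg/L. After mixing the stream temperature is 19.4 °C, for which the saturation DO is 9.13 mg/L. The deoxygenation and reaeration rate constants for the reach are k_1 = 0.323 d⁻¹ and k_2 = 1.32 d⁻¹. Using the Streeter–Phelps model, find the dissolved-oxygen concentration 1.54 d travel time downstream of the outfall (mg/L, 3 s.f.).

Mixed DO = (16.3×7.22 + 1.70×2.46)/(16.3+1.70) = 121.9/18.00 = 6.770 mg/L.
Mixed L₀ = (16.3×1.98 + 1.70×210)/(18.00) = 389.3/18.00 = 21.63 mg/L.
Initial deficit D₀ = C_s − DO₀ = 9.13 − 6.770 = 2.360 mg/L.
D(1.54) = [0.323×21.63/(1.32−0.323)](e^(−0.323×1.54) − e^(−1.32×1.54)) + 2.360 e^(−1.32×1.54)
= 7.006 × (0.6081 − 0.1310) + 2.360 × 0.1310 = 3.652 mg/L.
DO = 9.13 − 3.652 = 5.478 mg/L.

DO ≈ 5.48 mg/L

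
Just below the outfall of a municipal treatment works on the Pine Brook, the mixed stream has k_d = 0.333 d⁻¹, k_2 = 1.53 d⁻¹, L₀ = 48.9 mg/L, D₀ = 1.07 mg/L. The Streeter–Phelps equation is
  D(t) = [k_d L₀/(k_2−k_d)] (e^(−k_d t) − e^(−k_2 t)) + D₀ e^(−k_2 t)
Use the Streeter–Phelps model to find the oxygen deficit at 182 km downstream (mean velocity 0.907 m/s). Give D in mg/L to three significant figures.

D ≈ 5.92 mg/L

Travel time t = x/v = 182 km / (0.907 m/s) = 182000 m / 0.907 m/s = 200700 s = 2.322 d.
k_d L₀/(k_2−k_d) = 0.333×48.9/(1.53−0.333) = 16.28/1.197 = 13.60 mg/L.
e^(−k_d t) = e^(−0.333×2.322) = 0.4614; e^(−k_2 t) = e^(−1.53×2.322) = 0.02863.
D = 13.60 × (0.4614 − 0.02863) + 1.07 × 0.02863 = 5.888 + 0.03063 = 5.919 mg/L.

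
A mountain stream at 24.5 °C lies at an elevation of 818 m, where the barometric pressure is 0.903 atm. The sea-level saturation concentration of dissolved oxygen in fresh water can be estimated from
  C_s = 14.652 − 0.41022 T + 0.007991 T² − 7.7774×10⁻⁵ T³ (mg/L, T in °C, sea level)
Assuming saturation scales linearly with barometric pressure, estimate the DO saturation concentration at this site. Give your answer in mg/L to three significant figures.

C_s ≈ 7.45 mg/L

At sea level: C_s = 14.652 − 0.41022×24.5 + 0.007991×24.5² − 7.7774×10⁻⁵×24.5³ = 8.254 mg/L.
Pressure correction: C_s' = 8.254 × 0.903 = 7.454 mg/L.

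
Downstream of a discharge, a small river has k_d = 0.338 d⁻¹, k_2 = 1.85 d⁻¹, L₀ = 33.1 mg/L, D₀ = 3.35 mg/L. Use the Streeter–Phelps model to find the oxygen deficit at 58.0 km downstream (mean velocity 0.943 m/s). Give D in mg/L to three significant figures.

Travel time t = x/v = 58.0 km / (0.943 m/s) = 58000 m / 0.943 m/s = 61510 s = 0.7119 d.
k_d L₀/(k_2−k_d) = 0.338×33.1/(1.85−0.338) = 11.19/1.512 = 7.399 mg/L.
e^(−k_d t) = e^(−0.338×0.7119) = 0.7861; e^(−k_2 t) = e^(−1.85×0.7119) = 0.2679.
D = 7.399 × (0.7861 − 0.2679) + 3.35 × 0.2679 = 3.834 + 0.8976 = 4.732 mg/L.

D ≈ 4.73 mg/L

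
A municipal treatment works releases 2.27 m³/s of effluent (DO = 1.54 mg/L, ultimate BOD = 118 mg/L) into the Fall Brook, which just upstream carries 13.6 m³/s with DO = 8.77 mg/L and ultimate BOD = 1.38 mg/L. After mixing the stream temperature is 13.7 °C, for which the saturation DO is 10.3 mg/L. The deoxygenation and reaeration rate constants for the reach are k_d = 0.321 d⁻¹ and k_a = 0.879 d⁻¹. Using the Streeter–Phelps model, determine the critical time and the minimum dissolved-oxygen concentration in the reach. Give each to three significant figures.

Mixed DO = (13.6×8.77 + 2.27×1.54)/(13.6+2.27) = 122.8/15.87 = 7.736 mg/L.
Mixed L₀ = (13.6×1.38 + 2.27×118)/(15.87) = 286.6/15.87 = 18.06 mg/L.
Initial deficit D₀ = C_s − DO₀ = 10.3 − 7.736 = 2.564 mg/L.
t_c = (1/0.5580) ln[(0.879/0.321)(1 − 2.564×0.5580/(0.321×18.06))] = 1.792 × ln(2.063) = 1.297 d.
D_c = (0.321/0.879) × 18.06 × e^(−0.321×1.297) = 0.3652 × 18.06 × 0.6594 = 4.349 mg/L.
Minimum DO = 10.3 − 4.349 = 5.951 mg/L.

t_c ≈ 1.30 d; minimum DO ≈ 5.95 mg/L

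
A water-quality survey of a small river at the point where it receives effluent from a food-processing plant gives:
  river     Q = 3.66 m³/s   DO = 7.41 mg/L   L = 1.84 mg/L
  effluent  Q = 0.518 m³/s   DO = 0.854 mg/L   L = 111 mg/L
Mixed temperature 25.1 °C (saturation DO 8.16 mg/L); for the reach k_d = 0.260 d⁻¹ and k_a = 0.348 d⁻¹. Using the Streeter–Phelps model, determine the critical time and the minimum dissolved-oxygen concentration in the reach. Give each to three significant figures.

Mixed DO = (3.66×7.41 + 0.518×0.854)/(3.66+0.518) = 27.56/4.178 = 6.597 mg/L.
Mixed L₀ = (3.66×1.84 + 0.518×111)/(4.178) = 64.23/4.178 = 15.37 mg/L.
Initial deficit D₀ = C_s − DO₀ = 8.16 − 6.597 = 1.563 mg/L.
t_c = (1/0.08800) ln[(0.348/0.260)(1 − 1.563×0.08800/(0.260×15.37))] = 11.36 × ln(1.292) = 2.915 d.
D_c = (0.260/0.348) × 15.37 × e^(−0.260×2.915) = 0.7471 × 15.37 × 0.4687 = 5.383 mg/L.
Minimum DO = 8.16 − 5.383 = 2.777 mg/L.

t_c ≈ 2.91 d; minimum DO ≈ 2.78 mg/L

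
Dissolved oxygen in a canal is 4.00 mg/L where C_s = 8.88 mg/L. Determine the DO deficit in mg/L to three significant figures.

D ≈ 4.88 mg/L

D = C_s − C = 8.88 − 4.00 = 4.88 mg/L.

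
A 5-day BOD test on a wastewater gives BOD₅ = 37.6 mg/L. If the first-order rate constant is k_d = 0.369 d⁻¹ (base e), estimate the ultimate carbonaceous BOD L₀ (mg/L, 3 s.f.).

L₀ ≈ 44.7 mg/L

BOD₅ = L₀(1 − e^(−5k_d)) ⇒ L₀ = BOD₅ / (1 − e^(−5×0.369))
= 37.6 / (1 − 0.1580) = 37.6 / 0.8420 = 44.66 mg/L.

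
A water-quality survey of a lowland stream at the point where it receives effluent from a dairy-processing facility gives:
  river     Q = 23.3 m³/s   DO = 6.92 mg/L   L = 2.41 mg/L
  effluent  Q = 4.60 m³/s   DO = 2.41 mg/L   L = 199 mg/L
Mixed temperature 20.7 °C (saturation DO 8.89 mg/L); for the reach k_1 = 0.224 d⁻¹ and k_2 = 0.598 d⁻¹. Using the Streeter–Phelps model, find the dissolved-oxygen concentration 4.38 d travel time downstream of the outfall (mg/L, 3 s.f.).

DO ≈ 2.39 mg/L

Mixed DO = (23.3×6.92 + 4.60×2.41)/(23.3+4.60) = 172.3/27.90 = 6.176 mg/L.
Mixed L₀ = (23.3×2.41 + 4.60×199)/(27.90) = 971.6/27.90 = 34.82 mg/L.
Initial deficit D₀ = C_s − DO₀ = 8.89 − 6.176 = 2.714 mg/L.
D(4.38) = [0.224×34.82/(0.598−0.224)](e^(−0.224×4.38) − e^(−0.598×4.38)) + 2.714 e^(−0.598×4.38)
= 20.86 × (0.3749 − 0.07286) + 2.714 × 0.07286 = 6.497 mg/L.
DO = 8.89 − 6.497 = 2.393 mg/L.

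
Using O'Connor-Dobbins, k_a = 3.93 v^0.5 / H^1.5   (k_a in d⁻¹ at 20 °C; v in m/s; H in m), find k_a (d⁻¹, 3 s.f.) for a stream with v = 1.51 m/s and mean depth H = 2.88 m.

k_a = 3.93 × 1.51^0.5 / 2.88^1.5 = 3.93 × 1.229 / 4.888 = 0.9881 d⁻¹.

k_a ≈ 0.988 d⁻¹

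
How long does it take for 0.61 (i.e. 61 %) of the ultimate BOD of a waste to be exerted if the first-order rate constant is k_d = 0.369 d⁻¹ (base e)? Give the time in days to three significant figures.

y/L₀ = 1 − e^(−k_d t) = 0.61 ⇒ e^(−k_d t) = 0.390
t = −ln(0.390) / 0.369 = 0.9416 / 0.369 = 2.552 d.

t ≈ 2.55 d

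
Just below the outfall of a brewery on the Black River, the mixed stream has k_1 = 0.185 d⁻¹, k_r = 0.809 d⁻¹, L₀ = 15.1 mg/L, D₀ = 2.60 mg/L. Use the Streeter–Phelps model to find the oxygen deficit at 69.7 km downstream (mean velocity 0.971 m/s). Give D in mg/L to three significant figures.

D ≈ 2.88 mg/L

Travel time t = x/v = 69.7 km / (0.971 m/s) = 69700 m / 0.971 m/s = 71780 s = 0.8308 d.
k_1 L₀/(k_r−k_1) = 0.185×15.1/(0.809−0.185) = 2.793/0.6240 = 4.477 mg/L.
e^(−k_1 t) = e^(−0.185×0.8308) = 0.8575; e^(−k_r t) = e^(−0.809×0.8308) = 0.5106.
D = 4.477 × (0.8575 − 0.5106) + 2.60 × 0.5106 = 1.553 + 1.328 = 2.881 mg/L.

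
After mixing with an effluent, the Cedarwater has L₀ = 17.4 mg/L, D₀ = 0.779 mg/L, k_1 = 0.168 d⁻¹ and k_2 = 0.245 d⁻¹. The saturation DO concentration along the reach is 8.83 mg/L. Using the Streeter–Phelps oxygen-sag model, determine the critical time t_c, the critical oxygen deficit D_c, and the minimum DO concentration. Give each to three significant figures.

t_c = [1/(k_2−k_1)] ln[(k_2/k_1)(1 − D₀(k_2−k_1)/(k_1 L₀))]
= [1/(0.245−0.168)] ln[(0.245/0.168)(1 − 0.779×0.07700/(0.168×17.4))]
= (1/0.07700) ln[1.458 × 0.9795] = 12.99 × ln(1.428) = 12.99 × 0.3566 = 4.631 d.
D_c = (k_1/k_2) L₀ e^(−k_1 t_c) = (0.168/0.245) × 17.4 × e^(−0.168×4.631) = 0.6857 × 17.4 × 0.4593 = 5.481 mg/L.
Minimum DO = C_s − D_c = 8.83 − 5.481 = 3.349 mg/L.

t_c ≈ 4.63 d; D_c ≈ 5.48 mg/L; min DO ≈ 3.35 mg/L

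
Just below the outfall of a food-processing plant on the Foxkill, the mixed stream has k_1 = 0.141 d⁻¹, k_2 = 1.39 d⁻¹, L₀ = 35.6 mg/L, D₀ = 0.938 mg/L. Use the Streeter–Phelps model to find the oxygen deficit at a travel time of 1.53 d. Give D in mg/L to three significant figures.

D ≈ 2.87 mg/L

k_1 L₀/(k_2−k_1) = 0.141×35.6/(1.39−0.141) = 5.020/1.249 = 4.019 mg/L.
e^(−k_1 t) = e^(−0.141×1.530) = 0.8060; e^(−k_2 t) = e^(−1.39×1.530) = 0.1192.
D = 4.019 × (0.8060 − 0.1192) + 0.938 × 0.1192 = 2.760 + 0.1118 = 2.872 mg/L.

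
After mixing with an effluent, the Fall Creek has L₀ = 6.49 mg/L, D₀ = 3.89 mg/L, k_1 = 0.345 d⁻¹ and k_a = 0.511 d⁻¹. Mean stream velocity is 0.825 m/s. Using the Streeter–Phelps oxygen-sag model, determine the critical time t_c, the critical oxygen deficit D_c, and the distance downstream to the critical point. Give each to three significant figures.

t_c = [1/(k_a−k_1)] ln[(k_a/k_1)(1 − D₀(k_a−k_1)/(k_1 L₀))]
= [1/(0.511−0.345)] ln[(0.511/0.345)(1 − 3.89×0.1660/(0.345×6.49))]
= (1/0.1660) ln[1.481 × 0.7116] = 6.024 × ln(1.054) = 6.024 × 0.05259 = 0.3168 d.
L(t_c) = L₀ e^(−k_1 t_c) = 6.49 × 0.8965 = 5.818 mg/L, and at the critical point k_a D_c = k_1 L, so D_c = (0.345/0.511) × 5.818 = 3.928 mg/L.
x_c = v t_c = 0.825 m/s × 0.3168 d × 86400 s/d = 22580 m ≈ 22.6 km.

t_c ≈ 0.317 d; D_c ≈ 3.93 mg/L; x_c ≈ 22.6 km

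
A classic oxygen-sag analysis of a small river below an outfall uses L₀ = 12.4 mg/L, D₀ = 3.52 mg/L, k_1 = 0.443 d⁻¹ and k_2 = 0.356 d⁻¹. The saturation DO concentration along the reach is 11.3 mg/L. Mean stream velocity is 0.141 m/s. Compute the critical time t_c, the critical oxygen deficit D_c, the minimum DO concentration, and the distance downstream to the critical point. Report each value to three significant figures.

t_c = [1/(k_2−k_1)] ln[(k_2/k_1)(1 − D₀(k_2−k_1)/(k_1 L₀))]
= [1/(0.356−0.443)] ln[(0.356/0.443)(1 − 3.52×-0.08700/(0.443×12.4))]
= (1/-0.08700) ln[0.8036 × 1.056] = -11.49 × ln(0.8484) = -11.49 × -0.1644 = 1.890 d.
L(t_c) = L₀ e^(−k_1 t_c) = 12.4 × 0.4330 = 5.369 mg/L, and at the critical point k_2 D_c = k_1 L, so D_c = (0.443/0.356) × 5.369 = 6.681 mg/L.
Minimum DO = C_s − D_c = 11.3 − 6.681 = 4.619 mg/L.
x_c = v t_c = 0.141 m/s × 1.890 d × 86400 s/d = 23020 m ≈ 23.0 km.

t_c ≈ 1.89 d; D_c ≈ 6.68 mg/L; min DO ≈ 4.62 mg/L; x_c ≈ 23.0 km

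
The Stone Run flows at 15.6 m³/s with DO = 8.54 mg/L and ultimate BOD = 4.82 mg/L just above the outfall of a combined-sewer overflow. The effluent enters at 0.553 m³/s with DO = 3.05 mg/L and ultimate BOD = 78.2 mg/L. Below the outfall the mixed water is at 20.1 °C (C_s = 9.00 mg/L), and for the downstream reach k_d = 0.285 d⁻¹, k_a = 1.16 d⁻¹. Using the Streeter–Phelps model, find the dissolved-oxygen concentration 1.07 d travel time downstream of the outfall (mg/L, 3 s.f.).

Mixed DO = (15.6×8.54 + 0.553×3.05)/(15.6+0.553) = 134.9/16.15 = 8.352 mg/L.
Mixed L₀ = (15.6×4.82 + 0.553×78.2)/(16.15) = 118.4/16.15 = 7.332 mg/L.
Initial deficit D₀ = C_s − DO₀ = 9.00 − 8.352 = 0.6480 mg/L.
D(1.07) = [0.285×7.332/(1.16−0.285)](e^(−0.285×1.07) − e^(−1.16×1.07)) + 0.6480 e^(−1.16×1.07)
= 2.388 × (0.7372 − 0.2890) + 0.6480 × 0.2890 = 1.257 mg/L.
DO = 9.00 − 1.257 = 7.743 mg/L.

DO ≈ 7.74 mg/L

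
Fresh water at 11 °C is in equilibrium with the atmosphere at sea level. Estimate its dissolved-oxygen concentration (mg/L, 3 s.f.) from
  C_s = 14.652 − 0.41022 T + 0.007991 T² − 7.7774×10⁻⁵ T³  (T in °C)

C_s ≈ 11.0 mg/L

C_s = 14.652 − 0.41022×11 + 0.007991×11² − 7.7774×10⁻⁵×11³ = 11.00 mg/L.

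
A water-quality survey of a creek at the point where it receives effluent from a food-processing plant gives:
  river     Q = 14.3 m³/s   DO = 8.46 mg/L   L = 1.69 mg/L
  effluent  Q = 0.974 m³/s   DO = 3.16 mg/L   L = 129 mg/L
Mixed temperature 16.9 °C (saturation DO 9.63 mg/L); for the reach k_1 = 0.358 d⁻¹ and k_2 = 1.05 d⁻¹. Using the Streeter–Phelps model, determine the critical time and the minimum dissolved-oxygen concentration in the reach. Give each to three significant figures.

Mixed DO = (14.3×8.46 + 0.974×3.16)/(14.3+0.974) = 124.1/15.27 = 8.122 mg/L.
Mixed L₀ = (14.3×1.69 + 0.974×129)/(15.27) = 149.8/15.27 = 9.808 mg/L.
Initial deficit D₀ = C_s − DO₀ = 9.63 − 8.122 = 1.508 mg/L.
t_c = (1/0.6920) ln[(1.05/0.358)(1 − 1.508×0.6920/(0.358×9.808))] = 1.445 × ln(2.061) = 1.045 d.
D_c = (0.358/1.05) × 9.808 × e^(−0.358×1.045) = 0.3410 × 9.808 × 0.6878 = 2.300 mg/L.
Minimum DO = 9.63 − 2.300 = 7.330 mg/L.

t_c ≈ 1.05 d; minimum DO ≈ 7.33 mg/L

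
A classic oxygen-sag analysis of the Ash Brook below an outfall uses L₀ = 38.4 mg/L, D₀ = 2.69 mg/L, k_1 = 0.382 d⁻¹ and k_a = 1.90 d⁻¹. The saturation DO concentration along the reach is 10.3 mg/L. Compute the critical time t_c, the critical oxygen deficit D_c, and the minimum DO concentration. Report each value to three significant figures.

t_c ≈ 0.842 d; D_c ≈ 5.60 mg/L; min DO ≈ 4.70 mg/L

At the critical point dD/dt = 0, so k_1 L₀ e^(−k_1 t) = k_a D. Substituting D(t) from the Streeter–Phelps equation and solving for t gives
t_c = ln[(k_a/k_1)(1 − D₀(k_a−k_1)/(k_1 L₀))] / (k_a−k_1).
Here k_a−k_1 = 1.518 d⁻¹ and 1 − D₀(k_a−k_1)/(k_1 L₀) = 1 − 2.69×1.518/(0.382×38.4) = 0.7216, so
t_c = ln(4.974 × 0.7216) / 1.518 = 1.278 / 1.518 = 0.8419 d.
L(t_c) = L₀ e^(−k_1 t_c) = 38.4 × 0.7250 = 27.84 mg/L, and at the critical point k_a D_c = k_1 L, so D_c = (0.382/1.90) × 27.84 = 5.597 mg/L.
Minimum DO = C_s − D_c = 10.3 − 5.597 = 4.703 mg/L.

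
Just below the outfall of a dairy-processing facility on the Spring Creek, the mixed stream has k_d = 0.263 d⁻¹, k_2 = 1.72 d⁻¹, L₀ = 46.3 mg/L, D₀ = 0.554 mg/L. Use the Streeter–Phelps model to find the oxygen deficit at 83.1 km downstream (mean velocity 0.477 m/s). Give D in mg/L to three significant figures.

Travel time t = x/v = 83.1 km / (0.477 m/s) = 83100 m / 0.477 m/s = 174200 s = 2.016 d.
k_d L₀/(k_2−k_d) = 0.263×46.3/(1.72−0.263) = 12.18/1.457 = 8.358 mg/L.
e^(−k_d t) = e^(−0.263×2.016) = 0.5884; e^(−k_2 t) = e^(−1.72×2.016) = 0.03117.
D = 8.358 × (0.5884 − 0.03117) + 0.554 × 0.03117 = 4.657 + 0.01727 = 4.675 mg/L.

D ≈ 4.67 mg/L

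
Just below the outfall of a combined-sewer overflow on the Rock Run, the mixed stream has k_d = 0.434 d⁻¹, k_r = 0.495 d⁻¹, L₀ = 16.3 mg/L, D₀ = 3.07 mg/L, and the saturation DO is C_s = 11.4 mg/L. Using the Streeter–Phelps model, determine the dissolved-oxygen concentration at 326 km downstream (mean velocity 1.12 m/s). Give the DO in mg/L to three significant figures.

DO ≈ 5.83 mg/L

Travel time t = x/v = 326 km / (1.12 m/s) = 326000 m / 1.12 m/s = 291100 s = 3.369 d.
k_d L₀/(k_r−k_d) = 0.434×16.3/(0.495−0.434) = 7.074/0.06100 = 116.0 mg/L.
e^(−k_d t) = e^(−0.434×3.369) = 0.2318; e^(−k_r t) = e^(−0.495×3.369) = 0.1887.
D = 116.0 × (0.2318 − 0.1887) + 3.07 × 0.1887 = 4.993 + 0.5793 = 5.572 mg/L.
DO = C_s − D = 11.4 − 5.572 = 5.828 mg/L.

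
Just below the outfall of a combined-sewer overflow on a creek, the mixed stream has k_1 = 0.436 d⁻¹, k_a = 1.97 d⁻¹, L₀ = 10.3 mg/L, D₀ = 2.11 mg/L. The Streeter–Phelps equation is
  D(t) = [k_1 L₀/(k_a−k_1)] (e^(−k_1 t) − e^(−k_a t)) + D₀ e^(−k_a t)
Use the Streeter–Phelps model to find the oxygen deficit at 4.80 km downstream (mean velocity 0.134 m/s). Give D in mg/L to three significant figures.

D ≈ 2.08 mg/L

Travel time t = x/v = 4.80 km / (0.134 m/s) = 4800 m / 0.134 m/s = 35820 s = 0.4146 d.
k_1 L₀/(k_a−k_1) = 0.436×10.3/(1.97−0.436) = 4.491/1.534 = 2.928 mg/L.
e^(−k_1 t) = e^(−0.436×0.4146) = 0.8346; e^(−k_a t) = e^(−1.97×0.4146) = 0.4419.
D = 2.928 × (0.8346 − 0.4419) + 2.11 × 0.4419 = 1.150 + 0.9323 = 2.082 mg/L.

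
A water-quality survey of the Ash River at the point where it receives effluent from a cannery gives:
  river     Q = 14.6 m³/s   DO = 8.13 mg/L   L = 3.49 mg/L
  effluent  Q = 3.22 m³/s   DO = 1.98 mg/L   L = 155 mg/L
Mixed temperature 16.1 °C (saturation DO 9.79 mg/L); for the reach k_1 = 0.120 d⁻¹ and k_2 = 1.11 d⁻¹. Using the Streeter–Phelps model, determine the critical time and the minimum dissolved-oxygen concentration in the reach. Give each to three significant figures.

t_c ≈ 0.884 d; minimum DO ≈ 6.79 mg/L

Mixed DO = (14.6×8.13 + 3.22×1.98)/(14.6+3.22) = 125.1/17.82 = 7.019 mg/L.
Mixed L₀ = (14.6×3.49 + 3.22×155)/(17.82) = 550.1/17.82 = 30.87 mg/L.
Initial deficit D₀ = C_s − DO₀ = 9.79 − 7.019 = 2.771 mg/L.
t_c = (1/0.9900) ln[(1.11/0.120)(1 − 2.771×0.9900/(0.120×30.87))] = 1.010 × ln(2.399) = 0.8837 d.
D_c = (0.120/1.11) × 30.87 × e^(−0.120×0.8837) = 0.1081 × 30.87 × 0.8994 = 3.001 mg/L.
Minimum DO = 9.79 − 3.001 = 6.789 mg/L.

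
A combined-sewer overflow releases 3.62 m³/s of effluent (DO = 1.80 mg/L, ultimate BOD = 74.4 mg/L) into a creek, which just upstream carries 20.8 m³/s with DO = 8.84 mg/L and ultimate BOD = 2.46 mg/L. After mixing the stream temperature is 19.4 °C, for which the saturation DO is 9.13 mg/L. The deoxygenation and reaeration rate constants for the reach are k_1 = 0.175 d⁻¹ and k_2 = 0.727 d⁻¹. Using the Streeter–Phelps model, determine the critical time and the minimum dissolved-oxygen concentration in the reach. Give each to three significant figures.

t_c ≈ 1.88 d; minimum DO ≈ 6.86 mg/L

Mixed DO = (20.8×8.84 + 3.62×1.80)/(20.8+3.62) = 190.4/24.42 = 7.796 mg/L.
Mixed L₀ = (20.8×2.46 + 3.62×74.4)/(24.42) = 320.5/24.42 = 13.12 mg/L.
Initial deficit D₀ = C_s − DO₀ = 9.13 − 7.796 = 1.334 mg/L.
t_c = (1/0.5520) ln[(0.727/0.175)(1 − 1.334×0.5520/(0.175×13.12))] = 1.812 × ln(2.823) = 1.880 d.
D_c = (0.175/0.727) × 13.12 × e^(−0.175×1.880) = 0.2407 × 13.12 × 0.7197 = 2.274 mg/L.
Minimum DO = 9.13 − 2.274 = 6.856 mg/L.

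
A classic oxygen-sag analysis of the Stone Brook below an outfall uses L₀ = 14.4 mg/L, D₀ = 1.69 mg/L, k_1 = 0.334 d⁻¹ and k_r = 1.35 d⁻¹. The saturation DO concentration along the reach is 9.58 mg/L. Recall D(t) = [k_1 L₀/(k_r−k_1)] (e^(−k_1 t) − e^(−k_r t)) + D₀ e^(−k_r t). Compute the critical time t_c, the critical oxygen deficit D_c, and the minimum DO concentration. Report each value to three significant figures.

t_c ≈ 0.940 d; D_c ≈ 2.60 mg/L; min DO ≈ 6.98 mg/L

t_c = [1/(k_r−k_1)] ln[(k_r/k_1)(1 − D₀(k_r−k_1)/(k_1 L₀))]
= [1/(1.35−0.334)] ln[(1.35/0.334)(1 − 1.69×1.016/(0.334×14.4))]
= (1/1.016) ln[4.042 × 0.6430] = 0.9843 × ln(2.599) = 0.9843 × 0.9551 = 0.9401 d.
D_c = (k_1/k_r) L₀ e^(−k_1 t_c) = (0.334/1.35) × 14.4 × e^(−0.334×0.9401) = 0.2474 × 14.4 × 0.7305 = 2.603 mg/L.
Minimum DO = C_s − D_c = 9.58 − 2.603 = 6.977 mg/L.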